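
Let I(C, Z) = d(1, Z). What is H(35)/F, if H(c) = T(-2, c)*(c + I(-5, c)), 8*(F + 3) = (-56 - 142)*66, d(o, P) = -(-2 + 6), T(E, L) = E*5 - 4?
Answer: 868/3273 ≈ 0.26520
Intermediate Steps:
T(E, L) = -4 + 5*E (T(E, L) = 5*E - 4 = -4 + 5*E)
d(o, P) = -4 (d(o, P) = -1*4 = -4)
I(C, Z) = -4
F = -3273/2 (F = -3 + ((-56 - 142)*66)/8 = -3 + (-198*66)/8 = -3 + (1/8)*(-13068) = -3 - 3267/2 = -3273/2 ≈ -1636.5)
H(c) = 56 - 14*c (H(c) = (-4 + 5*(-2))*(c - 4) = (-4 - 10)*(-4 + c) = -14*(-4 + c) = 56 - 14*c)
H(35)/F = (56 - 14*35)/(-3273/2) = (56 - 490)*(-2/3273) = -434*(-2/3273) = 868/3273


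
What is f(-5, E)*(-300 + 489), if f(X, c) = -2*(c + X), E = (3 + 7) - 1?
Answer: -1512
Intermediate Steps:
E = 9 (E = 10 - 1 = 9)
f(X, c) = -2*X - 2*c (f(X, c) = -2*(X + c) = -2*X - 2*c)
f(-5, E)*(-300 + 489) = (-2*(-5) - 2*9)*(-300 + 489) = (10 - 18)*189 = -8*189 = -1512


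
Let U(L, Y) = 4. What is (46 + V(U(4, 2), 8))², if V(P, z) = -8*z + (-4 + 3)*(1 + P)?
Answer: 529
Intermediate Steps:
V(P, z) = -1 - P - 8*z (V(P, z) = -8*z - (1 + P) = -8*z + (-1 - P) = -1 - P - 8*z)
(46 + V(U(4, 2), 8))² = (46 + (-1 - 1*4 - 8*8))² = (46 + (-1 - 4 - 64))² = (46 - 69)² = (-23)² = 529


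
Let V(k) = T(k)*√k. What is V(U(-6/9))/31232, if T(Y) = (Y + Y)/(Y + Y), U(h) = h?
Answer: I*√6/93696 ≈ 2.6143e-5*I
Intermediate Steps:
T(Y) = 1 (T(Y) = (2*Y)/((2*Y)) = (2*Y)*(1/(2*Y)) = 1)
V(k) = √k (V(k) = 1*√k = √k)
V(U(-6/9))/31232 = √(-6/9)/31232 = √(-6*⅑)*(1/31232) = √(-⅔)*(1/31232) = (I*√6/3)*(1/31232) = I*√6/93696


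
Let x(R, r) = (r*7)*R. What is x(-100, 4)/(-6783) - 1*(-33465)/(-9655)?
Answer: -5713117/1871139 ≈ -3.0533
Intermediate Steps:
x(R, r) = 7*R*r (x(R, r) = (7*r)*R = 7*R*r)
x(-100, 4)/(-6783) - 1*(-33465)/(-9655) = (7*(-100)*4)/(-6783) - 1*(-33465)/(-9655) = -2800*(-1/6783) + 33465*(-1/9655) = 400/969 - 6693/1931 = -5713117/1871139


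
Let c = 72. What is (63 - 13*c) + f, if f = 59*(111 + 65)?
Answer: 9511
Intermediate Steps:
f = 10384 (f = 59*176 = 10384)
(63 - 13*c) + f = (63 - 13*72) + 10384 = (63 - 936) + 10384 = -873 + 10384 = 9511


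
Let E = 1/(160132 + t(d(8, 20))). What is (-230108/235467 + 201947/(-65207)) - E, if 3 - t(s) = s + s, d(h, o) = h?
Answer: -1112944515020296/273164733838179 ≈ -4.0743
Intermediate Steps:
t(s) = 3 - 2*s (t(s) = 3 - (s + s) = 3 - 2*s)
E = 1/160119 (E = 1/(160132 + (3 - 2*8)) = 1/(160132 + (3 - 16)) = 1/(160132 - 13) = 1/160119 ≈ 6.2454e-6)
(-230108/235467 + 201947/(-65207)) - E = (-230108/235467 + 201947/(-65207)) - 1*1/160119 = (-230108*1/235467 + 201947*(-1/65207)) - 1/160119 = (-230108/235467 - 201947/65207) - 1/160119 = -62556506605/15354096669 - 1/160119 = -1112944515020296/273164733838179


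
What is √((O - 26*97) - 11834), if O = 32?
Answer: 2*I*√3581 ≈ 119.68*I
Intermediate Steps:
√((O - 26*97) - 11834) = √((32 - 26*97) - 11834) = √((32 - 2522) - 11834) = √(-2490 - 11834) = √(-14324) = 2*I*√3581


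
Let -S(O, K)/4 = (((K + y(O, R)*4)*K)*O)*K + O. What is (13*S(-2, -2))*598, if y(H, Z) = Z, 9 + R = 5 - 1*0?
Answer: -4415632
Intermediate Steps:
R = -4 (R = -9 + (5 - 1*0) = -9 + (5 + 0) = -9 + 5 = -4)
S(O, K) = -4*O - 4*O*K**2*(-16 + K) (S(O, K) = -4*((((K - 4*4)*K)*O)*K + O) = -4*((((K - 16)*K)*O)*K + O) = -4*((((-16 + K)*K)*O)*K + O) = -4*(((K*(-16 + K))*O)*K + O) = -4*((K*O*(-16 + K))*K + O) = -4*(O*K**2*(-16 + K) + O) = -4*(O + O*K**2*(-16 + K)) = -4*O - 4*O*K**2*(-16 + K))
(13*S(-2, -2))*598 = (13*(4*(-2)*(-1 - 1*(-2)**3 + 16*(-2)**2)))*598 = (13*(4*(-2)*(-1 - 1*(-8) + 16*4)))*598 = (13*(4*(-2)*(-1 + 8 + 64)))*598 = (13*(4*(-2)*71))*598 = (13*(-568))*598 = -7384*598 = -4415632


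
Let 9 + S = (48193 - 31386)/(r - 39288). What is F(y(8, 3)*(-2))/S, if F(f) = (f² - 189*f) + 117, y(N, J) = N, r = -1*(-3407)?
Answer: -121887757/339736 ≈ -358.77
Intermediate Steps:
r = 3407
S = -339736/35881 (S = -9 + (48193 - 31386)/(3407 - 39288) = -9 + 16807/(-35881) = -9 + 16807*(-1/35881) = -9 - 16807/35881 = -339736/35881 ≈ -9.4684)
F(f) = 117 + f² - 189*f
F(y(8, 3)*(-2))/S = (117 + (8*(-2))² - 1512*(-2))/(-339736/35881) = (117 + (-16)² - 189*(-16))*(-35881/339736) = (117 + 256 + 3024)*(-35881/339736) = 3397*(-35881/339736) = -121887757/339736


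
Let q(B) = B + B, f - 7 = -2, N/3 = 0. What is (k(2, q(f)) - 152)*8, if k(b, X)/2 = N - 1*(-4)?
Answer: -1152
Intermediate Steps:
N = 0 (N = 3*0 = 0)
f = 5 (f = 7 - 2 = 5)
q(B) = 2*B
k(b, X) = 8 (k(b, X) = 2*(0 - 1*(-4)) = 2*(0 + 4) = 2*4 = 8)
(k(2, q(f)) - 152)*8 = (8 - 152)*8 = -144*8 = -1152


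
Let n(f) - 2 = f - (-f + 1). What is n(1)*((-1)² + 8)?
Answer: 27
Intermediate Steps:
n(f) = 1 + 2*f (n(f) = 2 + (f - (-f + 1)) = 2 + (f - (1 - f)) = 2 + (f + (-1 + f)) = 2 + (-1 + 2*f) = 1 + 2*f)
n(1)*((-1)² + 8) = (1 + 2*1)*((-1)² + 8) = (1 + 2)*(1 + 8) = 3*9 = 27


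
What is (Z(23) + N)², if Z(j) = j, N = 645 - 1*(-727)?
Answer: 1946025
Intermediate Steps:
N = 1372 (N = 645 + 727 = 1372)
(Z(23) + N)² = (23 + 1372)² = 1395² = 1946025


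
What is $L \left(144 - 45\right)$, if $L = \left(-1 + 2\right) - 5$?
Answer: $-396$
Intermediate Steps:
$L = -4$ ($L = 1 - 5 = -4$)
$L \left(144 - 45\right) = - 4 \left(144 - 45\right) = \left(-4\right) 99 = -396$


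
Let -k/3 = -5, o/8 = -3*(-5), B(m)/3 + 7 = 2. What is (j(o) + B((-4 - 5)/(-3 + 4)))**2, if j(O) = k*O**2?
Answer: 46649520225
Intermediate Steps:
B(m) = -15 (B(m) = -21 + 3*2 = -21 + 6 = -15)
o = 120 (o = 8*(-3*(-5)) = 8*15 = 120)
k = 15 (k = -3*(-5) = 15)
j(O) = 15*O**2
(j(o) + B((-4 - 5)/(-3 + 4)))**2 = (15*120**2 - 15)**2 = (15*14400 - 15)**2 = (216000 - 15)**2 = 215985**2 = 46649520225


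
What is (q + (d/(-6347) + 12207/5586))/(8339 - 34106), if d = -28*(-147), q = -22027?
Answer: 260299435127/304517343438 ≈ 0.85479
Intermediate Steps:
d = 4116
(q + (d/(-6347) + 12207/5586))/(8339 - 34106) = (-22027 + (4116/(-6347) + 12207/5586))/(8339 - 34106) = (-22027 + (4116*(-1/6347) + 12207*(1/5586)))/(-25767) = (-22027 + (-4116/6347 + 4069/1862))*(-1/25767) = (-22027 + 18161951/11818114)*(-1/25767) = -260299435127/11818114*(-1/25767) = 260299435127/304517343438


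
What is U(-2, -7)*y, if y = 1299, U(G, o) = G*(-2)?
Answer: 5196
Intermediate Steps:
U(G, o) = -2*G
U(-2, -7)*y = -2*(-2)*1299 = 4*1299 = 5196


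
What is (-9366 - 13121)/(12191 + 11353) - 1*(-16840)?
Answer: 396458473/23544 ≈ 16839.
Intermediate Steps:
(-9366 - 13121)/(12191 + 11353) - 1*(-16840) = -22487/23544 + 16840 = 396458473/23544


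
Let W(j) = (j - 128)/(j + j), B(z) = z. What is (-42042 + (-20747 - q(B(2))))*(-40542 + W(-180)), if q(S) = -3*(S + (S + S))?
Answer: 229032736013/90 ≈ 2.5448e+9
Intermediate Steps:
W(j) = (-128 + j)/(2*j) (W(j) = (-128 + j)/((2*j)) = (-128 + j)*(1/(2*j)) = (-128 + j)/(2*j))
q(S) = -9*S (q(S) = -3*(S + 2*S) = -9*S)
(-42042 + (-20747 - q(B(2))))*(-40542 + W(-180)) = (-42042 + (-20747 - (-9)*2))*(-40542 + (½)*(-128 - 180)/(-180)) = (-42042 + (-20747 - 1*(-18)))*(-40542 + (½)*(-1/180)*(-308)) = (-42042 + (-20747 + 18))*(-40542 + 77/90) = (-42042 - 20729)*(-3648703/90) = -62771*(-3648703/90) = 229032736013/90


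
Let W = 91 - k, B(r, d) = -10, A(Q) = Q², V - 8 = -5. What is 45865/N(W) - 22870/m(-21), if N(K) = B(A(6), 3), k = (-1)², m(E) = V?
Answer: -73259/6 ≈ -12210.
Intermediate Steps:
V = 3 (V = 8 - 5 = 3)
m(E) = 3
k = 1
W = 90 (W = 91 - 1*1 = 91 - 1 = 90)
N(K) = -10
45865/N(W) - 22870/m(-21) = 45865/(-10) - 22870/3 = 45865*(-⅒) - 22870*⅓ = -9173/2 - 22870/3 = -73259/6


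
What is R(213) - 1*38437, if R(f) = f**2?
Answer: 6932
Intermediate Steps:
R(213) - 1*38437 = 213**2 - 1*38437 = 45369 - 38437 = 6932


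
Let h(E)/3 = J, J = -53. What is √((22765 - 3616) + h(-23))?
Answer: 3*√2110 ≈ 137.80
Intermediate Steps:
h(E) = -159 (h(E) = 3*(-53) = -159)
√((22765 - 3616) + h(-23)) = √((22765 - 3616) - 159) = √(19149 - 159) = √18990 = 3*√2110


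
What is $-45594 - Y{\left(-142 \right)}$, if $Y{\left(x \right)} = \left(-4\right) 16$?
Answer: $-45530$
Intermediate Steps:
$Y{\left(x \right)} = -64$
$-45594 - Y{\left(-142 \right)} = -45594 - -64 = -45594 + 64 = -45530$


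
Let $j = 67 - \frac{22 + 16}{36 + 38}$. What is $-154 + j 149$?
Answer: $\frac{360842}{37} \approx 9752.5$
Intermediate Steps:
$j = \frac{2460}{37}$ ($j = 67 - \frac{38}{74} = 67 - 38 \cdot \frac{1}{74} = 67 - \frac{19}{37} = \frac{2460}{37} \approx 66.486$)
$-154 + j 149 = -154 + \frac{2460}{37} \cdot 149 = -154 + \frac{366540}{37} = \frac{360842}{37}$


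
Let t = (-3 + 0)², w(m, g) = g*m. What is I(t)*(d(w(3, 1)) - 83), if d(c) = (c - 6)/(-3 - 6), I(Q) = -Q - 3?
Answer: 992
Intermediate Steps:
t = 9 (t = (-3)² = 9)
I(Q) = -3 - Q
d(c) = ⅔ - c/9 (d(c) = (-6 + c)/(-9) = (-6 + c)*(-⅑) = ⅔ - c/9)
I(t)*(d(w(3, 1)) - 83) = (-3 - 1*9)*((⅔ - 3/9) - 83) = (-3 - 9)*((⅔ - ⅑*3) - 83) = -12*((⅔ - ⅓) - 83) = -12*(⅓ - 83) = -12*(-248/3) = 992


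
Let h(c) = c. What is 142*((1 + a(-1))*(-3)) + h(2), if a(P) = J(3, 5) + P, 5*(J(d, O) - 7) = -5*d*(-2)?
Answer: -5536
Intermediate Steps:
J(d, O) = 7 + 2*d (J(d, O) = 7 + (-5*d*(-2))/5 = 7 + (10*d)/5 = 7 + 2*d)
a(P) = 13 + P (a(P) = (7 + 2*3) + P = (7 + 6) + P = 13 + P)
142*((1 + a(-1))*(-3)) + h(2) = 142*((1 + (13 - 1))*(-3)) + 2 = 142*((1 + 12)*(-3)) + 2 = 142*(13*(-3)) + 2 = 142*(-39) + 2 = -5538 + 2 = -5536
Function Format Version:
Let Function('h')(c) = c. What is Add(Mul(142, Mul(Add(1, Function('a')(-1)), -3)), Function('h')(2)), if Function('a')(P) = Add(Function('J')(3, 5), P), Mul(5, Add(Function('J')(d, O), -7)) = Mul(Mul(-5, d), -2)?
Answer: -5536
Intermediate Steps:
Function('J')(d, O) = Add(7, Mul(2, d)) (Function('J')(d, O) = Add(7, Mul(Rational(1, 5), Mul(Mul(-5, d), -2))) = Add(7, Mul(Rational(1, 5), Mul(10, d))) = Add(7, Mul(2, d)))
Function('a')(P) = Add(13, P) (Function('a')(P) = Add(Add(7, Mul(2, 3)), P) = Add(Add(7, 6), P) = Add(13, P))
Add(Mul(142, Mul(Add(1, Function('a')(-1)), -3)), Function('h')(2)) = Add(Mul(142, Mul(Add(1, Add(13, -1)), -3)), 2) = Add(Mul(142, Mul(Add(1, 12), -3)), 2) = Add(Mul(142, Mul(13, -3)), 2) = Add(Mul(142, -39), 2) = Add(-5538, 2) = -5536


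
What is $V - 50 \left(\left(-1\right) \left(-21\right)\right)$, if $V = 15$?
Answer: $-1035$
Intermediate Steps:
$V - 50 \left(\left(-1\right) \left(-21\right)\right) = 15 - 50 \left(\left(-1\right) \left(-21\right)\right) = 15 - 1050 = -1035$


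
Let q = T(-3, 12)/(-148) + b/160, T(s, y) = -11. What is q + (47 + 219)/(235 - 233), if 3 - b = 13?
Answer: 78743/592 ≈ 133.01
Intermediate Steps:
b = -10 (b = 3 - 1*13 = 3 - 13 = -10)
q = 7/592 (q = -11/(-148) - 10/160 = -11*(-1/148) - 10*1/160 = 11/148 - 1/16 = 7/592 ≈ 0.011824)
q + (47 + 219)/(235 - 233) = 7/592 + (47 + 219)/(235 - 233) = 7/592 + 266/2 = 7/592 + 266*(½) = 7/592 + 133 = 78743/592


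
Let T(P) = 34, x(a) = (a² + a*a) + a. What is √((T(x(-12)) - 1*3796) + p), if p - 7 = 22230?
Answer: 5*√739 ≈ 135.92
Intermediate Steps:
p = 22237 (p = 7 + 22230 = 22237)
x(a) = a + 2*a² (x(a) = (a² + a²) + a = 2*a² + a = a + 2*a²)
√((T(x(-12)) - 1*3796) + p) = √((34 - 1*3796) + 22237) = √((34 - 3796) + 22237) = √(-3762 + 22237) = √18475 = 5*√739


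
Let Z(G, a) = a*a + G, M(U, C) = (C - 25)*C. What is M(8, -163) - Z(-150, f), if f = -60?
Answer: 27194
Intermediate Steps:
M(U, C) = C*(-25 + C) (M(U, C) = (-25 + C)*C = C*(-25 + C))
Z(G, a) = G + a² (Z(G, a) = a² + G = G + a²)
M(8, -163) - Z(-150, f) = -163*(-25 - 163) - (-150 + (-60)²) = -163*(-188) - (-150 + 3600) = 30644 - 1*3450 = 30644 - 3450 = 27194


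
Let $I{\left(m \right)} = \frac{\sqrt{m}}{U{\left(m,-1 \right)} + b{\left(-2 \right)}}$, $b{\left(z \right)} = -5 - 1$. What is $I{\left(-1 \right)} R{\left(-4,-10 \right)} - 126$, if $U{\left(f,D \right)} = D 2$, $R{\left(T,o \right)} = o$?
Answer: $-126 + \frac{5 i}{4} \approx -126.0 + 1.25 i$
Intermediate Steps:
$U{\left(f,D \right)} = 2 D$
$b{\left(z \right)} = -6$
$I{\left(m \right)} = - \frac{\sqrt{m}}{8}$ ($I{\left(m \right)} = \frac{\sqrt{m}}{2 \left(-1\right) - 6} = \frac{\sqrt{m}}{-2 - 6} = \frac{\sqrt{m}}{-8} = - \frac{\sqrt{m}}{8}$)
$I{\left(-1 \right)} R{\left(-4,-10 \right)} - 126 = - \frac{\sqrt{-1}}{8} \left(-10\right) - 126 = - \frac{i}{8} \left(-10\right) - 126 = \frac{5 i}{4} - 126 = -126 + \frac{5 i}{4}$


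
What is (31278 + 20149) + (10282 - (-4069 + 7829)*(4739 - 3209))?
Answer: -5691091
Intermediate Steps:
(31278 + 20149) + (10282 - (-4069 + 7829)*(4739 - 3209)) = 51427 + (10282 - 3760*1530) = 51427 + (10282 - 1*5752800) = 51427 + (10282 - 5752800) = 51427 - 5742518 = -5691091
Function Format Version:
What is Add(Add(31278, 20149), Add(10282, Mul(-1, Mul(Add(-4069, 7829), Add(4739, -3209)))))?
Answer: -5691091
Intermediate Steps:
Add(Add(31278, 20149), Add(10282, Mul(-1, Mul(Add(-4069, 7829), Add(4739, -3209))))) = Add(51427, Add(10282, Mul(-1, Mul(3760, 1530)))) = Add(51427, Add(10282, Mul(-1, 5752800))) = Add(51427, Add(10282, -5752800)) = Add(51427, -5742518) = -5691091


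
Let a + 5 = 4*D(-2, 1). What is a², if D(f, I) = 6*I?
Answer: 361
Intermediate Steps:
a = 19 (a = -5 + 4*(6*1) = -5 + 4*6 = -5 + 24 = 19)
a² = 19² = 361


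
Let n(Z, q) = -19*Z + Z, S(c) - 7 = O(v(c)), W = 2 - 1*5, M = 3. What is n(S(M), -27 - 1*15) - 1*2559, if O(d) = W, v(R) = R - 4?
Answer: -2631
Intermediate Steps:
W = -3 (W = 2 - 5 = -3)
v(R) = -4 + R
O(d) = -3
S(c) = 4 (S(c) = 7 - 3 = 4)
n(Z, q) = -18*Z
n(S(M), -27 - 1*15) - 1*2559 = -18*4 - 1*2559 = -72 - 2559 = -2631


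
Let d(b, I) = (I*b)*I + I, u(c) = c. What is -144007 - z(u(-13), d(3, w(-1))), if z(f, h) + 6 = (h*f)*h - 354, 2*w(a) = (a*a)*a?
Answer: -2298339/16 ≈ -1.4365e+5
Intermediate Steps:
w(a) = a³/2 (w(a) = ((a*a)*a)/2 = (a²*a)/2 = a³/2)
d(b, I) = I + b*I² (d(b, I) = b*I² + I = I + b*I²)
z(f, h) = -360 + f*h² (z(f, h) = -6 + ((h*f)*h - 354) = -6 + ((f*h)*h - 354) = -6 + (f*h² - 354) = -6 + (-354 + f*h²) = -360 + f*h²)
-144007 - z(u(-13), d(3, w(-1))) = -144007 - (-360 - 13*(1 + ((½)*(-1)³)*3)²/4) = -144007 - (-360 - 13*(1 + ((½)*(-1))*3)²/4) = -144007 - (-360 - 13*(1 - ½*3)²/4) = -144007 - (-360 - 13*(1 - 3/2)²/4) = -144007 - (-360 - 13*(-½*(-½))²) = -144007 - (-360 - 13*(¼)²) = -144007 - (-360 - 13*1/16) = -144007 - (-360 - 13/16) = -144007 - 1*(-5773/16) = -144007 + 5773/16 = -2298339/16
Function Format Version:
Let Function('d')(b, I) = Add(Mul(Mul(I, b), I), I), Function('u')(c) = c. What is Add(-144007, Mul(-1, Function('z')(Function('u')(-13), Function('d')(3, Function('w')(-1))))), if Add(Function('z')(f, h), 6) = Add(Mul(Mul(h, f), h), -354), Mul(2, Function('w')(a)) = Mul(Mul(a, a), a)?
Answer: Rational(-2298339, 16) ≈ -1.4365e+5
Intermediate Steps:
Function('w')(a) = Mul(Rational(1, 2), Pow(a, 3)) (Function('w')(a) = Mul(Rational(1, 2), Mul(Mul(a, a), a)) = Mul(Rational(1, 2), Mul(Pow(a, 2), a)) = Mul(Rational(1, 2), Pow(a, 3)))
Function('d')(b, I) = Add(I, Mul(b, Pow(I, 2))) (Function('d')(b, I) = Add(Mul(b, Pow(I, 2)), I) = Add(I, Mul(b, Pow(I, 2))))
Function('z')(f, h) = Add(-360, Mul(f, Pow(h, 2))) (Function('z')(f, h) = Add(-6, Add(Mul(Mul(h, f), h), -354)) = Add(-6, Add(Mul(Mul(f, h), h), -354)) = Add(-6, Add(Mul(f, Pow(h, 2)), -354)) = Add(-6, Add(-354, Mul(f, Pow(h, 2)))) = Add(-360, Mul(f, Pow(h, 2))))
Add(-144007, Mul(-1, Function('z')(Function('u')(-13), Function('d')(3, Function('w')(-1))))) = Add(-144007, Mul(-1, Add(-360, Mul(-13, Pow(Mul(Mul(Rational(1, 2), Pow(-1, 3)), Add(1, Mul(Mul(Rational(1, 2), Pow(-1, 3)), 3))), 2))))) = Add(-144007, Mul(-1, Add(-360, Mul(-13, Pow(Mul(Mul(Rational(1, 2), -1), Add(1, Mul(Mul(Rational(1, 2), -1), 3))), 2))))) = Add(-144007, Mul(-1, Add(-360, Mul(-13, Pow(Mul(Rational(-1, 2), Add(1, Mul(Rational(-1, 2), 3))), 2))))) = Add(-144007, Mul(-1, Add(-360, Mul(-13, Pow(Mul(Rational(-1, 2), Add(1, Rational(-3, 2))), 2))))) = Add(-144007, Mul(-1, Add(-360, Mul(-13, Pow(Mul(Rational(-1, 2), Rational(-1, 2)), 2))))) = Add(-144007, Mul(-1, Add(-360, Mul(-13, Pow(Rational(1, 4), 2))))) = Add(-144007, Mul(-1, Add(-360, Mul(-13, Rational(1, 16))))) = Add(-144007, Mul(-1, Add(-360, Rational(-13, 16)))) = Add(-144007, Mul(-1, Rational(-5773, 16))) = Add(-144007, Rational(5773, 16)) = Rational(-2298339, 16)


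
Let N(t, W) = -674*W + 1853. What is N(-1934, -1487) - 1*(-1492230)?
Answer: 2496321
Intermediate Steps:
N(t, W) = 1853 - 674*W
N(-1934, -1487) - 1*(-1492230) = (1853 - 674*(-1487)) - 1*(-1492230) = (1853 + 1002238) + 1492230 = 1004091 + 1492230 = 2496321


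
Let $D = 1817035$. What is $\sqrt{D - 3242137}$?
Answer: $i \sqrt{1425102} \approx 1193.8 i$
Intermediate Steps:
$\sqrt{D - 3242137} = \sqrt{1817035 - 3242137} = \sqrt{-1425102} = i \sqrt{1425102}$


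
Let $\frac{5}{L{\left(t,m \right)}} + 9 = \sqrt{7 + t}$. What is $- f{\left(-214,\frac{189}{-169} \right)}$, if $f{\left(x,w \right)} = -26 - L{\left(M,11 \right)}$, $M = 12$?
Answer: $\frac{1567}{62} - \frac{5 \sqrt{19}}{62} \approx 24.923$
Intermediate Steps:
$L{\left(t,m \right)} = \frac{5}{-9 + \sqrt{7 + t}}$
$f{\left(x,w \right)} = -26 - \frac{5}{-9 + \sqrt{19}}$ ($f{\left(x,w \right)} = -26 - \frac{5}{-9 + \sqrt{7 + 12}} = -26 - \frac{5}{-9 + \sqrt{19}}$)
$- f{\left(-214,\frac{189}{-169} \right)} = - (- \frac{1567}{62} + \frac{5 \sqrt{19}}{62}) = \frac{1567}{62} - \frac{5 \sqrt{19}}{62}$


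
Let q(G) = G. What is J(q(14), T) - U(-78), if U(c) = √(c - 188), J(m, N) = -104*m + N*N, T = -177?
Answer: 29873 - I*√266 ≈ 29873.0 - 16.31*I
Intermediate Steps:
J(m, N) = N² - 104*m (J(m, N) = -104*m + N² = N² - 104*m)
U(c) = √(-188 + c)
J(q(14), T) - U(-78) = ((-177)² - 104*14) - √(-188 - 78) = (31329 - 1456) - √(-266) = 29873 - I*√266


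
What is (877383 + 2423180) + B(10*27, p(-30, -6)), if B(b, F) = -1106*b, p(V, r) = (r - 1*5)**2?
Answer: 3001943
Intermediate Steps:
p(V, r) = (-5 + r)**2 (p(V, r) = (r - 5)**2 = (-5 + r)**2)
(877383 + 2423180) + B(10*27, p(-30, -6)) = (877383 + 2423180) - 11060*27 = 3300563 - 1106*270 = 3300563 - 298620 = 3001943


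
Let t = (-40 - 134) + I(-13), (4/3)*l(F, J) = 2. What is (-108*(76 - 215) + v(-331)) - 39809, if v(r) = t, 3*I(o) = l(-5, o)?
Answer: -49941/2 ≈ -24971.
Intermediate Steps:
l(F, J) = 3/2 (l(F, J) = (¾)*2 = 3/2)
I(o) = ½ (I(o) = (⅓)*(3/2) = ½)
t = -347/2 (t = (-40 - 134) + ½ = -174 + ½ = -347/2 ≈ -173.50)
v(r) = -347/2
(-108*(76 - 215) + v(-331)) - 39809 = (-108*(76 - 215) - 347/2) - 39809 = (-108*(-139) - 347/2) - 39809 = (15012 - 347/2) - 39809 = 29677/2 - 39809 = -49941/2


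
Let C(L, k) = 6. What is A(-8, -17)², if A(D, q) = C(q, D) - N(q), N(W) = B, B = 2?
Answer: 16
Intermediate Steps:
N(W) = 2
A(D, q) = 4 (A(D, q) = 6 - 1*2 = 6 - 2 = 4)
A(-8, -17)² = 4² = 16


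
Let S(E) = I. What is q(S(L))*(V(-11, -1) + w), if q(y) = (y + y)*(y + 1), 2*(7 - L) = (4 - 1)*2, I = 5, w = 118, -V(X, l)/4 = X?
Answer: 9720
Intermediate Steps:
V(X, l) = -4*X
L = 4 (L = 7 - (4 - 1)*2/2 = 7 - 3*2/2 = 7 - 1/2*6 = 7 - 3 = 4)
S(E) = 5
q(y) = 2*y*(1 + y) (q(y) = (2*y)*(1 + y) = 2*y*(1 + y))
q(S(L))*(V(-11, -1) + w) = (2*5*(1 + 5))*(-4*(-11) + 118) = (2*5*6)*(44 + 118) = 60*162 = 9720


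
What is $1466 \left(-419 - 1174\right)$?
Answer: $-2335338$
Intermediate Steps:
$1466 \left(-419 - 1174\right) = 1466 \left(-1593\right) = -2335338$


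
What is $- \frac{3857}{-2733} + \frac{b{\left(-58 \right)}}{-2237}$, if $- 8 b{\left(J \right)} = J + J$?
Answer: $\frac{17176961}{12227442} \approx 1.4048$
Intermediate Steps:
$b{\left(J \right)} = - \frac{J}{4}$ ($b{\left(J \right)} = - \frac{J + J}{8} = - \frac{2 J}{8} = - \frac{J}{4}$)
$- \frac{3857}{-2733} + \frac{b{\left(-58 \right)}}{-2237} = - \frac{3857}{-2733} + \frac{\left(- \frac{1}{4}\right) \left(-58\right)}{-2237} = \left(-3857\right) \left(- \frac{1}{2733}\right) + \frac{29}{2} \left(- \frac{1}{2237}\right) = \frac{3857}{2733} - \frac{29}{4474} = \frac{17176961}{12227442}$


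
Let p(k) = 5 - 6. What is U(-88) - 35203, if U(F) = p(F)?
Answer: -35204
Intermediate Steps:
p(k) = -1
U(F) = -1
U(-88) - 35203 = -1 - 35203 = -35204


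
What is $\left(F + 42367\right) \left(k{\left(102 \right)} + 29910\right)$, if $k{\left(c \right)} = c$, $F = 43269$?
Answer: $2570107632$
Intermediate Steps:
$\left(F + 42367\right) \left(k{\left(102 \right)} + 29910\right) = \left(43269 + 42367\right) \left(102 + 29910\right) = 85636 \cdot 30012 = 2570107632$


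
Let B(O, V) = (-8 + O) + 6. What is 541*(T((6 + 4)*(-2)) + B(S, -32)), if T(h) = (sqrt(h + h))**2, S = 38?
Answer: -2164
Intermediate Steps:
B(O, V) = -2 + O
T(h) = 2*h (T(h) = (sqrt(2*h))**2 = (sqrt(2)*sqrt(h))**2 = 2*h)
541*(T((6 + 4)*(-2)) + B(S, -32)) = 541*(2*((6 + 4)*(-2)) + (-2 + 38)) = 541*(2*(10*(-2)) + 36) = 541*(2*(-20) + 36) = 541*(-40 + 36) = 541*(-4) = -2164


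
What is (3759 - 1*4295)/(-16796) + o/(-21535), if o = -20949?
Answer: 90850541/90425465 ≈ 1.0047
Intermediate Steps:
(3759 - 1*4295)/(-16796) + o/(-21535) = (3759 - 1*4295)/(-16796) - 20949/(-21535) = (3759 - 4295)*(-1/16796) - 20949*(-1/21535) = -536*(-1/16796) + 20949/21535 = 134/4199 + 20949/21535 = 90850541/90425465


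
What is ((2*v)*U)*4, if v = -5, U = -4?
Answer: 160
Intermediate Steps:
((2*v)*U)*4 = ((2*(-5))*(-4))*4 = -10*(-4)*4 = 40*4 = 160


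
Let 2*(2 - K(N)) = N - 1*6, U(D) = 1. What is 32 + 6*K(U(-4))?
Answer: 59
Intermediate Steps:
K(N) = 5 - N/2 (K(N) = 2 - (N - 1*6)/2 = 2 - (N - 6)/2 = 2 - (-6 + N)/2 = 2 + (3 - N/2) = 5 - N/2)
32 + 6*K(U(-4)) = 32 + 6*(5 - ½*1) = 32 + 6*(5 - ½) = 32 + 6*(9/2) = 32 + 27 = 59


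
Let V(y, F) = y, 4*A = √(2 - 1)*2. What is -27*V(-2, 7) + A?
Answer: 109/2 ≈ 54.500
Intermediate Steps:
A = ½ (A = (√(2 - 1)*2)/4 = (√1*2)/4 = (1*2)/4 = (¼)*2 = ½ ≈ 0.50000)
-27*V(-2, 7) + A = -27*(-2) + ½ = 54 + ½ = 109/2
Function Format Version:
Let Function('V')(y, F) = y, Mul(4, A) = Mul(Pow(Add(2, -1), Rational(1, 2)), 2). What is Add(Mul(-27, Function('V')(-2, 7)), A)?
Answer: Rational(109, 2) ≈ 54.500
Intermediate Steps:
A = Rational(1, 2) (A = Mul(Rational(1, 4), Mul(Pow(Add(2, -1), Rational(1, 2)), 2)) = Mul(Rational(1, 4), Mul(Pow(1, Rational(1, 2)), 2)) = Mul(Rational(1, 4), Mul(1, 2)) = Mul(Rational(1, 4), 2) = Rational(1, 2) ≈ 0.50000)
Add(Mul(-27, Function('V')(-2, 7)), A) = Add(Mul(-27, -2), Rational(1, 2)) = Add(54, Rational(1, 2)) = Rational(109, 2)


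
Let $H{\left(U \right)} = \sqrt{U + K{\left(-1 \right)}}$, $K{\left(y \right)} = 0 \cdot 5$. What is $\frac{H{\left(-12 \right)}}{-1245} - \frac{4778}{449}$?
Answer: $- \frac{4778}{449} - \frac{2 i \sqrt{3}}{1245} \approx -10.641 - 0.0027824 i$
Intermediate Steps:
$K{\left(y \right)} = 0$
$H{\left(U \right)} = \sqrt{U}$ ($H{\left(U \right)} = \sqrt{U + 0} = \sqrt{U}$)
$\frac{H{\left(-12 \right)}}{-1245} - \frac{4778}{449} = \frac{\sqrt{-12}}{-1245} - \frac{4778}{449} = 2 i \sqrt{3} \left(- \frac{1}{1245}\right) - \frac{4778}{449} = - \frac{2 i \sqrt{3}}{1245} - \frac{4778}{449} = - \frac{4778}{449} - \frac{2 i \sqrt{3}}{1245}$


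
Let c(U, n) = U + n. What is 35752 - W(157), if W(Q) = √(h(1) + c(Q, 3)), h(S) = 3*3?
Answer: 35739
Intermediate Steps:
h(S) = 9
W(Q) = √(12 + Q) (W(Q) = √(9 + (Q + 3)) = √(9 + (3 + Q)) = √(12 + Q))
35752 - W(157) = 35752 - √(12 + 157) = 35752 - √169 = 35752 - 1*13 = 35752 - 13 = 35739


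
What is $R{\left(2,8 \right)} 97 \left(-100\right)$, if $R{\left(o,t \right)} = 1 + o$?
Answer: $-29100$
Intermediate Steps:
$R{\left(2,8 \right)} 97 \left(-100\right) = \left(1 + 2\right) 97 \left(-100\right) = 3 \cdot 97 \left(-100\right) = 291 \left(-100\right) = -29100$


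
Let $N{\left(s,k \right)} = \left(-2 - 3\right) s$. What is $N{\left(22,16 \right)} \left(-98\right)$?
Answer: $10780$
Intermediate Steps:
$N{\left(s,k \right)} = - 5 s$
$N{\left(22,16 \right)} \left(-98\right) = \left(-5\right) 22 \left(-98\right) = \left(-110\right) \left(-98\right) = 10780$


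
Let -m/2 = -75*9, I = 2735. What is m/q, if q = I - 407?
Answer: 225/388 ≈ 0.57990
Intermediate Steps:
m = 1350 (m = -(-150)*9 = -2*(-675) = 1350)
q = 2328 (q = 2735 - 407 = 2328)
m/q = 1350/2328 = 1350*(1/2328) = 225/388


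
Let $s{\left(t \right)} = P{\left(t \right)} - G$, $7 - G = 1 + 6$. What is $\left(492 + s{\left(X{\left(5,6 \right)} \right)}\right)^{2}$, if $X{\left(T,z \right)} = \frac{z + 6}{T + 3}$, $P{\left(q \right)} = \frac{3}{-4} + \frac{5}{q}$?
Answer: $\frac{35224225}{144} \approx 2.4461 \cdot 10^{5}$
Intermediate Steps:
$P{\left(q \right)} = - \frac{3}{4} + \frac{5}{q}$ ($P{\left(q \right)} = 3 \left(- \frac{1}{4}\right) + \frac{5}{q} = - \frac{3}{4} + \frac{5}{q}$)
$G = 0$ ($G = 7 - \left(1 + 6\right) = 7 - 7 = 0$)
$X{\left(T,z \right)} = \frac{6 + z}{3 + T}$
$s{\left(t \right)} = - \frac{3}{4} + \frac{5}{t}$ ($s{\left(t \right)} = \left(- \frac{3}{4} + \frac{5}{t}\right) - 0 = \left(- \frac{3}{4} + \frac{5}{t}\right) + 0 = - \frac{3}{4} + \frac{5}{t}$)
$\left(492 + s{\left(X{\left(5,6 \right)} \right)}\right)^{2} = \left(492 - \left(\frac{3}{4} - \frac{5}{\frac{1}{3 + 5} \left(6 + 6\right)}\right)\right)^{2} = \left(492 - \left(\frac{3}{4} - \frac{5}{\frac{1}{8} \cdot 12}\right)\right)^{2} = \left(492 - \left(\frac{3}{4} - \frac{5}{\frac{3}{2}}\right)\right)^{2} = \left(492 + \left(- \frac{3}{4} + 5 \cdot \frac{2}{3}\right)\right)^{2} = \left(492 + \left(- \frac{3}{4} + \frac{10}{3}\right)\right)^{2} = \left(492 + \frac{31}{12}\right)^{2} = \left(\frac{5935}{12}\right)^{2} = \frac{35224225}{144}$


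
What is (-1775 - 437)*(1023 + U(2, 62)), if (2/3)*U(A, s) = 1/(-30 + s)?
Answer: -36207675/16 ≈ -2.2630e+6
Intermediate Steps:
U(A, s) = 3/(2*(-30 + s))
(-1775 - 437)*(1023 + U(2, 62)) = (-1775 - 437)*(1023 + 3/(2*(-30 + 62))) = -2212*(1023 + (3/2)/32) = -2212*(1023 + (3/2)*(1/32)) = -2212*(1023 + 3/64) = -2212*65475/64 = -36207675/16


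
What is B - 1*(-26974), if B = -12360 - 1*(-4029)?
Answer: 18643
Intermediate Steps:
B = -8331 (B = -12360 + 4029 = -8331)
B - 1*(-26974) = -8331 - 1*(-26974) = -8331 + 26974 = 18643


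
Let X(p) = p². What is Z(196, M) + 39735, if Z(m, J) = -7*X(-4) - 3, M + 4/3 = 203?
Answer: 39620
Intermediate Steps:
M = 605/3 (M = -4/3 + 203 = 605/3 ≈ 201.67)
Z(m, J) = -115 (Z(m, J) = -7*(-4)² - 3 = -7*16 - 3 = -112 - 3 = -115)
Z(196, M) + 39735 = -115 + 39735 = 39620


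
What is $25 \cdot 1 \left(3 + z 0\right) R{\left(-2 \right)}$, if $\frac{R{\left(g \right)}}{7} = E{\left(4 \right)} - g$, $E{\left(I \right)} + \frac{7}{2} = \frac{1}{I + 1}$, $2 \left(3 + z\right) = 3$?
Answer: $- \frac{1365}{2} \approx -682.5$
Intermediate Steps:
$z = - \frac{3}{2}$ ($z = -3 + \frac{1}{2} \cdot 3 = -3 + \frac{3}{2} = - \frac{3}{2} \approx -1.5$)
$E{\left(I \right)} = - \frac{7}{2} + \frac{1}{1 + I}$ ($E{\left(I \right)} = - \frac{7}{2} + \frac{1}{I + 1} = - \frac{7}{2} + \frac{1}{1 + I}$)
$R{\left(g \right)} = - \frac{231}{10} - 7 g$ ($R{\left(g \right)} = 7 \left(\frac{-5 - 28}{2 \left(1 + 4\right)} - g\right) = 7 \left(\frac{-5 - 28}{2 \cdot 5} - g\right) = 7 \left(\frac{1}{2} \cdot \frac{1}{5} \left(-33\right) - g\right) = 7 \left(- \frac{33}{10} - g\right) = - \frac{231}{10} - 7 g$)
$25 \cdot 1 \left(3 + z 0\right) R{\left(-2 \right)} = 25 \cdot 1 \left(3 - 0\right) \left(- \frac{231}{10} - -14\right) = 25 \cdot 1 \left(3 + 0\right) \left(- \frac{231}{10} + 14\right) = 25 \cdot 1 \cdot 3 \left(- \frac{91}{10}\right) = 25 \cdot 3 \left(- \frac{91}{10}\right) = 75 \left(- \frac{91}{10}\right) = - \frac{1365}{2}$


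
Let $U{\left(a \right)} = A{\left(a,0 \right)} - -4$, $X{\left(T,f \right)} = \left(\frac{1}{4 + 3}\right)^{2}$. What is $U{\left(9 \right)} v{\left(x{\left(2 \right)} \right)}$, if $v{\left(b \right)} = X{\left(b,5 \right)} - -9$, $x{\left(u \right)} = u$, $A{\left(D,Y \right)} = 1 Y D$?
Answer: $\frac{1768}{49} \approx 36.082$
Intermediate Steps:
$A{\left(D,Y \right)} = D Y$ ($A{\left(D,Y \right)} = Y D = D Y$)
$X{\left(T,f \right)} = \frac{1}{49}$ ($X{\left(T,f \right)} = \left(\frac{1}{7}\right)^{2} = \frac{1}{49}$)
$U{\left(a \right)} = 4$ ($U{\left(a \right)} = a 0 - -4 = 0 + 4 = 4$)
$v{\left(b \right)} = \frac{442}{49}$ ($v{\left(b \right)} = \frac{1}{49} - -9 = \frac{1}{49} + 9 = \frac{442}{49}$)
$U{\left(9 \right)} v{\left(x{\left(2 \right)} \right)} = 4 \cdot \frac{442}{49} = \frac{1768}{49}$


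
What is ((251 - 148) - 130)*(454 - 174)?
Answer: -7560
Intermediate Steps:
((251 - 148) - 130)*(454 - 174) = (103 - 130)*280 = -27*280 = -7560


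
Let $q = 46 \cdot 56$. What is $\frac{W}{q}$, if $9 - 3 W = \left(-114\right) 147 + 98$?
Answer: $\frac{16669}{7728} \approx 2.157$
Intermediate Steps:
$q = 2576$
$W = \frac{16669}{3}$ ($W = 3 - \frac{\left(-114\right) 147 + 98}{3} = 3 - \frac{-16758 + 98}{3} = 3 - - \frac{16660}{3} = 3 + \frac{16660}{3} = \frac{16669}{3} \approx 5556.3$)
$\frac{W}{q} = \frac{16669}{3 \cdot 2576} = \frac{16669}{3} \cdot \frac{1}{2576} = \frac{16669}{7728}$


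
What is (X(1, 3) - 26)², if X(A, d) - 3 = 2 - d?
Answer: 576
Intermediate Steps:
X(A, d) = 5 - d (X(A, d) = 3 + (2 - d) = 5 - d)
(X(1, 3) - 26)² = ((5 - 1*3) - 26)² = ((5 - 3) - 26)² = (2 - 26)² = (-24)² = 576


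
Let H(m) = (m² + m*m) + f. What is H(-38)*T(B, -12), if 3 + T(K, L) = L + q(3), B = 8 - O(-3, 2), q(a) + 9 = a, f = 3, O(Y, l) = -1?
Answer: -60711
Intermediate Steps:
q(a) = -9 + a
B = 9 (B = 8 - 1*(-1) = 8 + 1 = 9)
H(m) = 3 + 2*m² (H(m) = (m² + m*m) + 3 = (m² + m²) + 3 = 2*m² + 3 = 3 + 2*m²)
T(K, L) = -9 + L (T(K, L) = -3 + (L + (-9 + 3)) = -3 + (L - 6) = -3 + (-6 + L) = -9 + L)
H(-38)*T(B, -12) = (3 + 2*(-38)²)*(-9 - 12) = (3 + 2*1444)*(-21) = (3 + 2888)*(-21) = 2891*(-21) = -60711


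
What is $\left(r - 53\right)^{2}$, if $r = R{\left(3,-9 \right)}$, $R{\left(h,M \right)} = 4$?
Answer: $2401$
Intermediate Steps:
$r = 4$
$\left(r - 53\right)^{2} = \left(4 - 53\right)^{2} = \left(-49\right)^{2} = 2401$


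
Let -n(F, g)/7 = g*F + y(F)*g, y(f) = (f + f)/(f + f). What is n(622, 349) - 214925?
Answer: -1736914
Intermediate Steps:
y(f) = 1 (y(f) = (2*f)/((2*f)) = (2*f)*(1/(2*f)) = 1)
n(F, g) = -7*g - 7*F*g (n(F, g) = -7*(g*F + 1*g) = -7*(F*g + g) = -7*(g + F*g) = -7*g - 7*F*g)
n(622, 349) - 214925 = -7*349*(1 + 622) - 214925 = -7*349*623 - 214925 = -1521989 - 214925 = -1736914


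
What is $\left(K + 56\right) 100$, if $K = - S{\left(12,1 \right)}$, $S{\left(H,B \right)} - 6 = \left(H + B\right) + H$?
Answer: $2500$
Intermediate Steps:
$S{\left(H,B \right)} = 6 + B + 2 H$ ($S{\left(H,B \right)} = 6 + \left(\left(H + B\right) + H\right) = 6 + \left(\left(B + H\right) + H\right) = 6 + \left(B + 2 H\right) = 6 + B + 2 H$)
$K = -31$ ($K = - (6 + 1 + 2 \cdot 12) = - (6 + 1 + 24) = \left(-1\right) 31 = -31$)
$\left(K + 56\right) 100 = \left(-31 + 56\right) 100 = 25 \cdot 100 = 2500$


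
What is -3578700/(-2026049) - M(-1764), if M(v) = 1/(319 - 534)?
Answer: 771446549/435600535 ≈ 1.7710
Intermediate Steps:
M(v) = -1/215 (M(v) = 1/(-215) = -1/215)
-3578700/(-2026049) - M(-1764) = -3578700/(-2026049) - 1*(-1/215) = -3578700*(-1/2026049) + 1/215 = 3578700/2026049 + 1/215 = 771446549/435600535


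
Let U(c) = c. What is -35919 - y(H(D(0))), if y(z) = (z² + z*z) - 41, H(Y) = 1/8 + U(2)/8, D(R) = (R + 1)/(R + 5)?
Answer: -1148105/32 ≈ -35878.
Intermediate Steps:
D(R) = (1 + R)/(5 + R)
H(Y) = 3/8 (H(Y) = 1/8 + 2/8 = 1*(⅛) + 2*(⅛) = ⅛ + ¼ = 3/8)
y(z) = -41 + 2*z² (y(z) = (z² + z²) - 41 = 2*z² - 41 = -41 + 2*z²)
-35919 - y(H(D(0))) = -35919 - (-41 + 2*(3/8)²) = -35919 - (-41 + 2*(9/64)) = -35919 - (-41 + 9/32) = -35919 - 1*(-1303/32) = -35919 + 1303/32 = -1148105/32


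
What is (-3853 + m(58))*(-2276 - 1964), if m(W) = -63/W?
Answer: 473898440/29 ≈ 1.6341e+7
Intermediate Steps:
(-3853 + m(58))*(-2276 - 1964) = (-3853 - 63/58)*(-2276 - 1964) = (-3853 - 63*1/58)*(-4240) = (-3853 - 63/58)*(-4240) = -223537/58*(-4240) = 473898440/29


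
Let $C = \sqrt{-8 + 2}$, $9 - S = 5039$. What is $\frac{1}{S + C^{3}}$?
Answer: $\frac{i}{2 \left(- 2515 i + 3 \sqrt{6}\right)} \approx -0.00019881 + 5.8088 \cdot 10^{-7} i$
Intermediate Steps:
$S = -5030$ ($S = 9 - 5039 = -5030$)
$C = i \sqrt{6}$ ($C = \sqrt{-6} = i \sqrt{6} \approx 2.4495 i$)
$\frac{1}{S + C^{3}} = \frac{1}{-5030 + \left(i \sqrt{6}\right)^{3}} = \frac{1}{-5030 - 6 i \sqrt{6}}$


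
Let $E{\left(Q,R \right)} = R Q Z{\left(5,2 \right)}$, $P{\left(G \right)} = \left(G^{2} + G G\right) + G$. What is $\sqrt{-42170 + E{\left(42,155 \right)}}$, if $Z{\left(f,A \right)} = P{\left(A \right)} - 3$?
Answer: $10 \sqrt{34} \approx 58.31$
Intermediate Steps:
$P{\left(G \right)} = G + 2 G^{2}$ ($P{\left(G \right)} = \left(G^{2} + G^{2}\right) + G = 2 G^{2} + G = G + 2 G^{2}$)
$Z{\left(f,A \right)} = -3 + A \left(1 + 2 A\right)$ ($Z{\left(f,A \right)} = A \left(1 + 2 A\right) - 3 = -3 + A \left(1 + 2 A\right)$)
$E{\left(Q,R \right)} = 7 Q R$ ($E{\left(Q,R \right)} = R Q \left(-3 + 2 \left(1 + 2 \cdot 2\right)\right) = Q R \left(-3 + 2 \left(1 + 4\right)\right) = Q R \left(-3 + 2 \cdot 5\right) = Q R \left(-3 + 10\right) = Q R 7 = 7 Q R$)
$\sqrt{-42170 + E{\left(42,155 \right)}} = \sqrt{-42170 + 7 \cdot 42 \cdot 155} = \sqrt{-42170 + 45570} = \sqrt{3400} = 10 \sqrt{34}$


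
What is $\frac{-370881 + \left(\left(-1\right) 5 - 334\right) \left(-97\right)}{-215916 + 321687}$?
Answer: $- \frac{112666}{35257} \approx -3.1956$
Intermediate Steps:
$\frac{-370881 + \left(\left(-1\right) 5 - 334\right) \left(-97\right)}{-215916 + 321687} = \frac{-370881 + \left(-5 - 334\right) \left(-97\right)}{105771} = \left(-370881 - -32883\right) \frac{1}{105771} = \left(-370881 + 32883\right) \frac{1}{105771} = \left(-337998\right) \frac{1}{105771} = - \frac{112666}{35257}$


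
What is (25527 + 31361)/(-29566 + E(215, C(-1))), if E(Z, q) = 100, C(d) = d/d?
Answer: -28444/14733 ≈ -1.9306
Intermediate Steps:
C(d) = 1
(25527 + 31361)/(-29566 + E(215, C(-1))) = (25527 + 31361)/(-29566 + 100) = 56888/(-29466) = 56888*(-1/29466) = -28444/14733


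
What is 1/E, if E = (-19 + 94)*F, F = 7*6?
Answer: 1/3150 ≈ 0.00031746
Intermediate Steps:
F = 42
E = 3150 (E = (-19 + 94)*42 = 75*42 = 3150)
1/E = 1/3150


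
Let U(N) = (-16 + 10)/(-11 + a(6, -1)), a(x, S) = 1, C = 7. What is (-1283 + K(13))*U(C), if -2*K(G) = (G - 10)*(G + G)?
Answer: -3966/5 ≈ -793.20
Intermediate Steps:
K(G) = -G*(-10 + G) (K(G) = -(G - 10)*(G + G)/2 = -(-10 + G)*2*G/2 = -G*(-10 + G))
U(N) = ⅗ (U(N) = (-16 + 10)/(-11 + 1) = -6/(-10) = -6*(-⅒) = ⅗)
(-1283 + K(13))*U(C) = (-1283 + 13*(10 - 1*13))*(⅗) = (-1283 + 13*(10 - 13))*(⅗) = (-1283 + 13*(-3))*(⅗) = (-1283 - 39)*(⅗) = -1322*⅗ = -3966/5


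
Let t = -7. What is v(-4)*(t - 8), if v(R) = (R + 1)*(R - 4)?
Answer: -360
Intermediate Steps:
v(R) = (1 + R)*(-4 + R)
v(-4)*(t - 8) = (-4 + (-4)**2 - 3*(-4))*(-7 - 8) = (-4 + 16 + 12)*(-15) = 24*(-15) = -360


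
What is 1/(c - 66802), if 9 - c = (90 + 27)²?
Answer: -1/80482 ≈ -1.2425e-5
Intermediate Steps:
c = -13680 (c = 9 - (90 + 27)² = 9 - 1*117² = 9 - 1*13689 = 9 - 13689 = -13680)
1/(c - 66802) = 1/(-13680 - 66802) = 1/(-80482) = -1/80482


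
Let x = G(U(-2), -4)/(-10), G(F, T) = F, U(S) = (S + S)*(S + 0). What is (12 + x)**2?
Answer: 3136/25 ≈ 125.44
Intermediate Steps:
U(S) = 2*S**2 (U(S) = (2*S)*S = 2*S**2)
x = -4/5 (x = (2*(-2)**2)/(-10) = (2*4)*(-1/10) = 8*(-1/10) = -4/5 ≈ -0.80000)
(12 + x)**2 = (12 - 4/5)**2 = (56/5)**2 = 3136/25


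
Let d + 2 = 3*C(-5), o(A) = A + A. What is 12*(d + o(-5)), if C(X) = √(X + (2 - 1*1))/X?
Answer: -144 - 72*I/5 ≈ -144.0 - 14.4*I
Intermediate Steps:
C(X) = √(1 + X)/X (C(X) = √(X + (2 - 1))/X = √(X + 1)/X = √(1 + X)/X)
o(A) = 2*A
d = -2 - 6*I/5 (d = -2 + 3*(√(1 - 5)/(-5)) = -2 + 3*(-2*I/5) = -2 - 6*I/5 ≈ -2.0 - 1.2*I)
12*(d + o(-5)) = 12*((-2 - 6*I/5) + 2*(-5)) = 12*((-2 - 6*I/5) - 10) = 12*(-12 - 6*I/5) = -144 - 72*I/5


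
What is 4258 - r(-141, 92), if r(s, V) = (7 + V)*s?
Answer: 18217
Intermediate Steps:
r(s, V) = s*(7 + V)
4258 - r(-141, 92) = 4258 - (-141)*(7 + 92) = 4258 - (-141)*99 = 4258 - 1*(-13959) = 4258 + 13959 = 18217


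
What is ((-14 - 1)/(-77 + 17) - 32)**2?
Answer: 16129/16 ≈ 1008.1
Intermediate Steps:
((-14 - 1)/(-77 + 17) - 32)**2 = (-15/(-60) - 32)**2 = (-15*(-1/60) - 32)**2 = (1/4 - 32)**2 = (-127/4)**2 = 16129/16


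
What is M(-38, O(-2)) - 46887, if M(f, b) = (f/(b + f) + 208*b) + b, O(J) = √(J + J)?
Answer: -16972733/362 + 151335*I/362 ≈ -46886.0 + 418.05*I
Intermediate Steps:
O(J) = √2*√J (O(J) = √(2*J) = √2*√J)
M(f, b) = 209*b + f/(b + f) (M(f, b) = (f/(b + f) + 208*b) + b = (208*b + f/(b + f)) + b = 209*b + f/(b + f))
M(-38, O(-2)) - 46887 = (-38 + 209*(√2*√(-2))² + 209*(√2*√(-2))*(-38))/(√2*√(-2) - 38) - 46887 = (-38 + 209*(√2*(I*√2))² + 209*(√2*(I*√2))*(-38))/(√2*(I*√2) - 38) - 46887 = (-38 + 209*(2*I)² + 209*(2*I)*(-38))/(2*I - 38) - 46887 = (-38 + 209*(-4) - 15884*I)/(-38 + 2*I) - 46887 = ((-38 - 2*I)/1448)*(-38 - 836 - 15884*I) - 46887 = ((-38 - 2*I)/1448)*(-874 - 15884*I) - 46887 = (-874 - 15884*I)*(-38 - 2*I)/1448 - 46887 = -46887 + (-874 - 15884*I)*(-38 - 2*I)/1448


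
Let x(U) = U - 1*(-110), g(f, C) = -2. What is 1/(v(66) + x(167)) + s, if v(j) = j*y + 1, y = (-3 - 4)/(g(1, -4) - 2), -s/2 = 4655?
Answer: -7326968/787 ≈ -9310.0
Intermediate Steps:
s = -9310 (s = -2*4655 = -9310)
y = 7/4 (y = (-3 - 4)/(-2 - 2) = -7/(-4) = -7*(-1/4) = 7/4 ≈ 1.7500)
x(U) = 110 + U (x(U) = U + 110 = 110 + U)
v(j) = 1 + 7*j/4 (v(j) = j*(7/4) + 1 = 7*j/4 + 1 = 1 + 7*j/4)
1/(v(66) + x(167)) + s = 1/((1 + (7/4)*66) + (110 + 167)) - 9310 = 1/((1 + 231/2) + 277) - 9310 = 1/(233/2 + 277) - 9310 = 1/(787/2) - 9310 = 2/787 - 9310 = -7326968/787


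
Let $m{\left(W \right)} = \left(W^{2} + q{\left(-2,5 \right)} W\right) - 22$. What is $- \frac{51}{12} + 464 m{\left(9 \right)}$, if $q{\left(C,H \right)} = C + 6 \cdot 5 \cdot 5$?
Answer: $\frac{2581679}{4} \approx 6.4542 \cdot 10^{5}$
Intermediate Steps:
$q{\left(C,H \right)} = 150 + C$ ($q{\left(C,H \right)} = C + 30 \cdot 5 = C + 150 = 150 + C$)
$m{\left(W \right)} = -22 + W^{2} + 148 W$ ($m{\left(W \right)} = \left(W^{2} + \left(150 - 2\right) W\right) - 22 = \left(W^{2} + 148 W\right) - 22 = -22 + W^{2} + 148 W$)
$- \frac{51}{12} + 464 m{\left(9 \right)} = - \frac{51}{12} + 464 \left(-22 + 9^{2} + 148 \cdot 9\right) = \left(-51\right) \frac{1}{12} + 464 \left(-22 + 81 + 1332\right) = - \frac{17}{4} + 464 \cdot 1391 = - \frac{17}{4} + 645424 = \frac{2581679}{4}$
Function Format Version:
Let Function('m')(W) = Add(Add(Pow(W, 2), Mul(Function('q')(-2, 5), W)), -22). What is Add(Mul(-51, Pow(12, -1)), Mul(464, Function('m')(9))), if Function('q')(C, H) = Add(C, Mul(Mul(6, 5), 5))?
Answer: Rational(2581679, 4) ≈ 6.4542e+5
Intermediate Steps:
Function('q')(C, H) = Add(150, C) (Function('q')(C, H) = Add(C, Mul(30, 5)) = Add(C, 150) = Add(150, C))
Function('m')(W) = Add(-22, Pow(W, 2), Mul(148, W)) (Function('m')(W) = Add(Add(Pow(W, 2), Mul(Add(150, -2), W)), -22) = Add(Add(Pow(W, 2), Mul(148, W)), -22) = Add(-22, Pow(W, 2), Mul(148, W)))
Add(Mul(-51, Pow(12, -1)), Mul(464, Function('m')(9))) = Add(Mul(-51, Pow(12, -1)), Mul(464, Add(-22, Pow(9, 2), Mul(148, 9)))) = Add(Mul(-51, Rational(1, 12)), Mul(464, Add(-22, 81, 1332))) = Add(Rational(-17, 4), Mul(464, 1391)) = Add(Rational(-17, 4), 645424) = Rational(2581679, 4)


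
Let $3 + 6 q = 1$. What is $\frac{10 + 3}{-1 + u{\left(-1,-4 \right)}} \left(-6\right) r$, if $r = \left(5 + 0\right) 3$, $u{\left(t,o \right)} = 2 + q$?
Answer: $-1755$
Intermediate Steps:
$q = - \frac{1}{3}$ ($q = - \frac{1}{2} + \frac{1}{6} \cdot 1 = - \frac{1}{2} + \frac{1}{6} = - \frac{1}{3} \approx -0.33333$)
$u{\left(t,o \right)} = \frac{5}{3}$ ($u{\left(t,o \right)} = 2 - \frac{1}{3} = \frac{5}{3}$)
$r = 15$ ($r = 5 \cdot 3 = 15$)
$\frac{10 + 3}{-1 + u{\left(-1,-4 \right)}} \left(-6\right) r = \frac{10 + 3}{-1 + \frac{5}{3}} \left(-6\right) 15 = \frac{13}{\frac{2}{3}} \left(-6\right) 15 = 13 \cdot \frac{3}{2} \left(-6\right) 15 = \frac{39}{2} \left(-6\right) 15 = \left(-117\right) 15 = -1755$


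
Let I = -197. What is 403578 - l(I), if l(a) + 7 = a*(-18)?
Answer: 400039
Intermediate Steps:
l(a) = -7 - 18*a (l(a) = -7 + a*(-18) = -7 - 18*a)
403578 - l(I) = 403578 - (-7 - 18*(-197)) = 403578 - (-7 + 3546) = 403578 - 1*3539 = 403578 - 3539 = 400039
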